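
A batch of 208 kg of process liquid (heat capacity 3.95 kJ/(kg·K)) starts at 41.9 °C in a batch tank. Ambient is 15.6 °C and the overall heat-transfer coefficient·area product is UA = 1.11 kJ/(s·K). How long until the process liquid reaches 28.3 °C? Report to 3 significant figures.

Lumped-capacitance energy balance: M c_p dT/dt = UA(T_amb − T).
τ = M c_p/UA = 740.18 s; T_ss = T_amb = 15.600 °C.
T(t) = T_ss + (T₀ − T_ss)e^(−t/τ); set T = 28.3:
t = −τ ln[(T − T_ss)/(T₀ − T_ss)] = −740.18 · ln(0.48289) = 538.83 s.

539 s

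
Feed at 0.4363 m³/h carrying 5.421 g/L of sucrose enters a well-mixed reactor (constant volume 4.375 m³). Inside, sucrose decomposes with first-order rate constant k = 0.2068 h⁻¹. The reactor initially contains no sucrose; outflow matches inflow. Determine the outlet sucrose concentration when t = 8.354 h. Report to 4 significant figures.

V dC/dt = Q(C_in − C) − k V C.
This is linear with rate a = Q/V + k = 0.306526 h⁻¹.
C_ss = Q C_in/(Q + kV) = 1.76368 g/L; C(t) = C_ss + (C₀ − C_ss) e^(−a t).
C(8.354) = 1.76368 + (-1.76368)·e^(−0.306526·8.354) = 1.76368 + (-1.76368)·0.0772494 = 1.62744 g/L.

1.627 g/L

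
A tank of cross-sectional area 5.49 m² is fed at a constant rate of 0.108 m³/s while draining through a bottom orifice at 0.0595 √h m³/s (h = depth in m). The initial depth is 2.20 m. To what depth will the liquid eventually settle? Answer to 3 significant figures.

3.29 m

Level balance: A dh/dt = 0.108 − 0.0595 √h. Setting dh/dt = 0:
Q_in = 0.0595 √h_ss ⇒ √h_ss = 0.108/0.0595 = 1.8151.
h_ss = 1.8151² = 3.2947 m. (Since h₀ = 2.20 m < h_ss, the level will rise toward this value.)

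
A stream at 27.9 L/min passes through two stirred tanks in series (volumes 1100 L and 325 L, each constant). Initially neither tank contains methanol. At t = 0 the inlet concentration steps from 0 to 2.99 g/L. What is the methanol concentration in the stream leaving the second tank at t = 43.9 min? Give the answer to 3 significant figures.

Each tank obeys Vᵢ dCᵢ/dt = Q(Cᵢ₋₁ − Cᵢ), so τᵢ = Vᵢ/Q.
τ₁ = 1100/27.9 = 39.427 min; τ₂ = 325/27.9 = 11.649 min.
Solving the cascade with C₁(0)=C₂(0)=0 gives C₂(t) = C_in[1 − (τ₁ e^(−t/τ₁) − τ₂ e^(−t/τ₂))/(τ₁ − τ₂)].
At t = 43.9: e^(−t/τ₁) = 0.32842, e^(−t/τ₂) = 0.023083.
C₂ = 2.99·[1 − (39.427·0.32842 − 11.649·0.023083)/(27.778)] = 2.99·0.54354 = 1.6252 g/L.

1.63 g/L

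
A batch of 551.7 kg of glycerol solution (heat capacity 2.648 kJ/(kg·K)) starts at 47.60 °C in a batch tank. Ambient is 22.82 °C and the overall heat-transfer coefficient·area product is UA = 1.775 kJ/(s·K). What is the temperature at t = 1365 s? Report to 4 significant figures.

M c_p dT/dt = −UA(T − T_amb).
dT/dt = (T_ss − T)/τ with T_ss = T_amb = 22.8200 °C, τ = M c_p/UA = 551.7·2.648/1.775 = 823.043 s.
T approaches T_ss exponentially: T(t) = T_ss + (T₀ − T_ss) e^(−t/τ).
T(1365) = 22.8200 + (24.7800)·0.190428 = 27.5388 °C.

27.54 °C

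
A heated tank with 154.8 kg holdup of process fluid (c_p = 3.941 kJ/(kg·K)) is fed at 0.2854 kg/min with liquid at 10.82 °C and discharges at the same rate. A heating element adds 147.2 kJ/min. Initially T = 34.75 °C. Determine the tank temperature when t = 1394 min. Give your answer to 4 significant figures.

First-law balance (no shaft work): M c_p dT/dt = ṁ c_p (T_in − T) + 147.2.
Rearrange: dT/dt = (T_ss − T)/τ with τ = M/ṁ = 542.397 min and T_ss = T_in + Q̇/(ṁ c_p) = 141.692 °C.
T approaches T_ss exponentially: T(t) = T_ss + (T₀ − T_ss) e^(−t/τ).
T(1394) = 141.692 + (-106.942)·e^(−1394/542.397) = 141.692 + (-106.942)·0.0765298 = 133.508 °C.

133.5 °C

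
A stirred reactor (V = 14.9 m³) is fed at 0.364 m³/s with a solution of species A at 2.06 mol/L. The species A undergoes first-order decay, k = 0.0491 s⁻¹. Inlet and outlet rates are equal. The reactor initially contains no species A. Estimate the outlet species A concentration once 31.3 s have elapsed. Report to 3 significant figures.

0.616 mol/L

Accumulation = in − out − consumed: V dC/dt = Q C_in − Q C − k V C.
dC/dt = (Q/V) C_in − (Q/V + k) C; effective rate a = Q/V + k = 0.024430 + 0.0491 = 0.073530 s⁻¹.
C_ss = Q C_in/(Q + kV) = 0.68442 mol/L; C(t) = C_ss + (C₀ − C_ss) e^(−a t).
C(31.3) = 0.68442 + (-0.68442)·e^(−0.073530·31.3) = 0.68442 + (-0.68442)·0.10011 = 0.61590 mol/L.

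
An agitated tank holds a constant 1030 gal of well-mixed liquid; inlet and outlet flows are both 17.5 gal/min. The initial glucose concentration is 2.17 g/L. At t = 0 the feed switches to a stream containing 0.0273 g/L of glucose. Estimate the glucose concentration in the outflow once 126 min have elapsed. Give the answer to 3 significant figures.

0.279 g/L

Transient balance on the dissolved component: V dC/dt = Q(C_in − C).
Rewrite as dC/dt + C/τ = C_in/τ, τ = V/Q = 58.857 min.
Solution: C(t) = C_in + (C₀ − C_in) e^(−t/τ).
C(126) = 0.0273 + (2.17 − 0.0273)·e^(−126/58.857) = 0.0273 + (2.1427)·0.11756 = 0.27920 g/L.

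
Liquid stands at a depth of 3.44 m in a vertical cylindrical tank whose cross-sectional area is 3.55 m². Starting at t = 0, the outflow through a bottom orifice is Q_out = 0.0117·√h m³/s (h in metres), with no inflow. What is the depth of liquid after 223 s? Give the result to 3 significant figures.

With no inflow, A dh/dt = −0.0117 √h.
∫ h^(−1/2) dh = −(0.0117/A) ∫ dt, giving 2√h = 2√h₀ − (0.0117/A) t.
√h = √3.44 − 0.0117·223/(2·3.55) = 1.8547 − 0.36748 = 1.4872.
h = 1.4872² = 2.2119 m.

2.21 m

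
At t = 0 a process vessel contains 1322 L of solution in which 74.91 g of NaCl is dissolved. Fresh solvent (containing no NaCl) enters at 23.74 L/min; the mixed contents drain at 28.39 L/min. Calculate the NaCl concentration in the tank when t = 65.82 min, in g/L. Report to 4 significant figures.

0.01477 g/L

Let m(t) be the amount of NaCl. Volume: V(t) = V₀ + (Q_in − Q_out) t = 1322 − 4.65000 t; V(65.82) = 1015.94 L.
No NaCl enters, so dm/dt = −Q_out · (m/V).
Separate: dm/m = −Q_out dt/V(t) ⇒ ln(m/m₀) = −(Q_out/(Q_in−Q_out)) ln(V/V₀).
m = m₀ (V₀/V)^(Q_out/(Q_in−Q_out)) = 74.91 × (1322/1015.94)^(-6.10538) = 15.0072 g.
C = m/V = 15.0072/1015.94 = 0.0147718 g/L.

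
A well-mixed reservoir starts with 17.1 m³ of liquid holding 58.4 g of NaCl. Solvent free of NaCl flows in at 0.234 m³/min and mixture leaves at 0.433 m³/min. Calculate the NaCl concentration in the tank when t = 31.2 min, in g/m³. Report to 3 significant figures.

Let m(t) be the amount of NaCl. Volume: V(t) = V₀ + (Q_in − Q_out) t = 17.1 − 0.19900 t; V(31.2) = 10.891 m³.
Solute balance: dm/dt = 0 − Q_out C = −Q_out m/V(t).
dm/m = −Q_out dt/(V₀ − 0.19900 t); integrating gives ln(m/m₀) = −(Q_out/(Q_in−Q_out)) ln(V/V₀).
m = m₀ (V₀/V)^(Q_out/(Q_in−Q_out)) = 58.4 × (17.1/10.891)^(-2.1759) = 21.883 g.
C = m/V = 21.883/10.891 = 2.0093 g/m³.

2.01 g/m³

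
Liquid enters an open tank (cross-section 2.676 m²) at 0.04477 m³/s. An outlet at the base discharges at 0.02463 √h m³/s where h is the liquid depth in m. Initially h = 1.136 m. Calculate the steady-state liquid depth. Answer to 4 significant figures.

3.304 m

A dh/dt = Q_in − 0.02463 √h. Steady state requires inflow = outflow:
Q_in = 0.02463 √h_ss ⇒ √h_ss = 0.04477/0.02463 = 1.81770.
h_ss = 1.81770² = 3.30404 m. (Since h₀ = 1.136 m < h_ss, the level will rise toward this value.)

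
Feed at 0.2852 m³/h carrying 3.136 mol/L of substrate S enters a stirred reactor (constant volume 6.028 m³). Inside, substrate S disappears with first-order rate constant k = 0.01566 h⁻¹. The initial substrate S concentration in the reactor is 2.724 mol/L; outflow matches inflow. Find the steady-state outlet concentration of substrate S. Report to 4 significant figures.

V dC/dt = Q(C_in − C) − k V C.
At steady state: 0 = Q C_in − (Q + kV) C_ss, so C_ss = Q C_in/(Q + kV).
C_ss = 0.2852·3.136/(0.2852 + 0.01566·6.028) = 0.894387/0.379598 = 2.35614 mol/L.

2.356 mol/L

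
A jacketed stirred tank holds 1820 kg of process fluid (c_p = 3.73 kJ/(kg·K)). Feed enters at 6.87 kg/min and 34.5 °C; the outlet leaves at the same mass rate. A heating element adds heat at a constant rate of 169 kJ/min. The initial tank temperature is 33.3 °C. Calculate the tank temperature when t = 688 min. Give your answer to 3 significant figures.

First-law balance (no shaft work): M c_p dT/dt = ṁ c_p (T_in − T) + 169.
Rearrange: dT/dt = (T_ss − T)/τ with τ = M/ṁ = 264.92 min and T_ss = T_in + Q̇/(ṁ c_p) = 41.095 °C.
Integrating: T(t) = T_ss + (T₀ − T_ss) e^(−t/τ).
T(688) = 41.095 + (-7.7951)·e^(−688/264.92) = 41.095 + (-7.7951)·0.074496 = 40.514 °C.

40.5 °C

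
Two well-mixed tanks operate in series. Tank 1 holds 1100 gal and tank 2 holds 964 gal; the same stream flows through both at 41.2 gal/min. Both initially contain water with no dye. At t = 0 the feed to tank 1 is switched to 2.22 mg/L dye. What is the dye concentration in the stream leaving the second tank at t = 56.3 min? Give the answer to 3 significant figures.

Each tank obeys Vᵢ dCᵢ/dt = Q(Cᵢ₋₁ − Cᵢ), so τᵢ = Vᵢ/Q.
τ₁ = 1100/41.2 = 26.699 min; τ₂ = 964/41.2 = 23.398 min.
Tank 1: C₁ = C_in(1 − e^(−t/τ₁)). Tank 2 (τ₁ ≠ τ₂): C₂ = C_in[1 − (τ₁ e^(−t/τ₁) − τ₂ e^(−t/τ₂))/(τ₁ − τ₂)].
At t = 56.3: e^(−t/τ₁) = 0.12140, e^(−t/τ₂) = 0.090159.
C₂ = 2.22·[1 − (26.699·0.12140 − 23.398·0.090159)/(3.3010)] = 2.22·0.65718 = 1.4589 mg/L.

1.46 mg/L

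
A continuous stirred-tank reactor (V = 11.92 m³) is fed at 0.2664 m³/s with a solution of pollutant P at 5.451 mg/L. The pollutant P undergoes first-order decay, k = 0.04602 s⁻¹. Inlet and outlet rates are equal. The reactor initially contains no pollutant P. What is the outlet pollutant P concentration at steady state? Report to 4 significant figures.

1.782 mg/L

V dC/dt = Q(C_in − C) − k V C.
Steady state (dC/dt = 0): C_ss = Q C_in/(Q + kV) = C_in/(1 + kV/Q).
C_ss = 0.2664·5.451/(0.2664 + 0.04602·11.92) = 1.45215/0.814958 = 1.78187 mg/L.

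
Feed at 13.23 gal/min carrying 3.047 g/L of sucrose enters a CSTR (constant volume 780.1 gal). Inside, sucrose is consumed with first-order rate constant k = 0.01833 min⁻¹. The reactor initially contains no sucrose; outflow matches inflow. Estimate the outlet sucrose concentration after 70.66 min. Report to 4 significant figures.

1.343 g/L

Accumulation = in − out − consumed: V dC/dt = Q C_in − Q C − k V C.
This is linear with rate a = Q/V + k = 0.0352894 min⁻¹.
C_ss = Q C_in/(Q + kV) = 1.46433 g/L; C(t) = C_ss + (C₀ − C_ss) e^(−a t).
C(70.66) = 1.46433 + (-1.46433)·e^(−0.0352894·70.66) = 1.46433 + (-1.46433)·0.0826164 = 1.34335 g/L.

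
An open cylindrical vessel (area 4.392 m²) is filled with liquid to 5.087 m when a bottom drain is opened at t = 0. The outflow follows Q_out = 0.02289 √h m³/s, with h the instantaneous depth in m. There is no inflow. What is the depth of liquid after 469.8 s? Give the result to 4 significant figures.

With no inflow, A dh/dt = −0.02289 √h.
Separate and integrate: 2(√h − √h₀) = −(0.02289/A) t.
√h = √5.087 − 0.02289·469.8/(2·4.392) = 2.25544 − 1.22424 = 1.03120.
h = 1.03120² = 1.06337 m.

1.063 m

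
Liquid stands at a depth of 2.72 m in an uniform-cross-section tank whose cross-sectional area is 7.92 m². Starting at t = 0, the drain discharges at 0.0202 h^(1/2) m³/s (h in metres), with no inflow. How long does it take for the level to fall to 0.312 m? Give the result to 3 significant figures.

With no inflow, A dh/dt = −0.0202 √h.
∫ h^(−1/2) dh = −(0.0202/A) ∫ dt, giving 2√h = 2√h₀ − (0.0202/A) t.
t = 2A(√h₀ − √h)/0.0202 = 2·7.92·(√2.72 − √0.312)/0.0202
  = 15.840 × (1.6492 − 0.55857) / 0.0202 = 855.26 s.

855 s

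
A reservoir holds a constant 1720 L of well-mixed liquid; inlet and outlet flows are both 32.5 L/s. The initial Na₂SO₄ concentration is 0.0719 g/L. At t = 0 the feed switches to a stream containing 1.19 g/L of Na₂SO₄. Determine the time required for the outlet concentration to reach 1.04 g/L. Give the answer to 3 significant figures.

Species balance on the tank: V dC/dt = Q(C_in − C), so τ = V/Q = 52.923 s.
C(t) = C_in + (C₀ − C_in) e^(−t/τ). Set C = 1.04 and solve for t:
e^(−t/τ) = (C − C_in)/(C₀ − C_in) = (1.04 − 1.19)/(0.0719 − 1.19) = 0.13416
t = −τ ln(…) = 52.923 × 2.0088 = 106.31 s.

106 s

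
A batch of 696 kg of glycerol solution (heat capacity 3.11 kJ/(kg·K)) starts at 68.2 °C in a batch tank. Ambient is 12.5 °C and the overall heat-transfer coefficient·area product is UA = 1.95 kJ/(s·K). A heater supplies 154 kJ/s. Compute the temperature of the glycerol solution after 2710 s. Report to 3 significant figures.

M c_p dT/dt = −UA(T − T_amb) + Q̇.
dT/dt = (T_ss − T)/τ with T_ss = T_amb + Q̇/UA = 12.5 + 154/1.95 = 91.474 °C, τ = M c_p/UA = 696·3.11/1.95 = 1110.0 s.
Solution: T(t) = T_ss + (T₀ − T_ss) e^(−t/τ).
T(2710) = 91.474 + (-23.274)·0.087041 = 89.449 °C.

89.4 °C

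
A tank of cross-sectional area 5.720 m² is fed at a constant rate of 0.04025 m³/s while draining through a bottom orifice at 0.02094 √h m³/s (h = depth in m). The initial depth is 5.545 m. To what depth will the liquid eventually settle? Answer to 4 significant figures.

A dh/dt = Q_in − 0.02094 √h. Steady state requires inflow = outflow:
Q_in = 0.02094 √h_ss ⇒ √h_ss = 0.04025/0.02094 = 1.92216.
h_ss = 1.92216² = 3.69469 m. (Since h₀ = 5.545 m > h_ss, the level will fall toward this value.)

3.695 m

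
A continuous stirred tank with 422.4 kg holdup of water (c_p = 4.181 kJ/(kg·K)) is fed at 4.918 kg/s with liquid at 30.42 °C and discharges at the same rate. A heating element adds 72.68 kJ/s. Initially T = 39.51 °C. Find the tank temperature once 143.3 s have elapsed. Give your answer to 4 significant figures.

35.00 °C

M c_p dT/dt = ṁ c_p (T_in − T) + Q̇.
Rearrange: dT/dt = (T_ss − T)/τ with τ = M/ṁ = 85.8886 s and T_ss = T_in + Q̇/(ṁ c_p) = 33.9546 °C.
T approaches T_ss exponentially: T(t) = T_ss + (T₀ − T_ss) e^(−t/τ).
T(143.3) = 33.9546 + (5.55535)·e^(−143.3/85.8886) = 33.9546 + (5.55535)·0.188541 = 35.0021 °C.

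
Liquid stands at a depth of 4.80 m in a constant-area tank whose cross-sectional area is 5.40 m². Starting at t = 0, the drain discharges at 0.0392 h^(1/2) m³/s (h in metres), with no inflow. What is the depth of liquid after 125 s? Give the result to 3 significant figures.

Volume balance on the tank: A dh/dt = −0.0392 √h.
Separate and integrate: 2(√h − √h₀) = −(0.0392/A) t.
√h = √4.80 − 0.0392·125/(2·5.40) = 2.1909 − 0.45370 = 1.7372.
h = 1.7372² = 3.0178 m.

3.02 m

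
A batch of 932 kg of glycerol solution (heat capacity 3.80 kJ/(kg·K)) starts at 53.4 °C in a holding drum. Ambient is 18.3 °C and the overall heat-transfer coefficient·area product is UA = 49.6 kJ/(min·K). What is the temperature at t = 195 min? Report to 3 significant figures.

First-law balance (no shaft work): M c_p dT/dt = −UA(T − T_amb).
dT/dt = (T_ss − T)/τ with T_ss = T_amb = 18.300 °C, τ = M c_p/UA = 932·3.80/49.6 = 71.403 min.
This is linear first-order; T(t) = T_ss + (T₀ − T_ss) e^(−t/τ).
T(195) = 18.300 + (35.100)·0.065156 = 20.587 °C.

20.6 °C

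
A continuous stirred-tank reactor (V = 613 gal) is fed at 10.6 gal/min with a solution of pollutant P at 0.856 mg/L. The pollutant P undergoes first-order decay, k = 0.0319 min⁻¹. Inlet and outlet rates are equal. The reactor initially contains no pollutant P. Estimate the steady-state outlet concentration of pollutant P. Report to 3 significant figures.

0.301 mg/L

V dC/dt = Q(C_in − C) − k V C.
Steady state (dC/dt = 0): C_ss = Q C_in/(Q + kV) = C_in/(1 + kV/Q).
C_ss = 10.6·0.856/(10.6 + 0.0319·613) = 9.0736/30.155 = 0.30090 mg/L.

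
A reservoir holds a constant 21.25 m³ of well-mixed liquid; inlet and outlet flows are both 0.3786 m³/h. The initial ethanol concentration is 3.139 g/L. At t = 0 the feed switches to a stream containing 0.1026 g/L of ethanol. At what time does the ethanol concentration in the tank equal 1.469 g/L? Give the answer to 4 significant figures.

44.82 h

Species balance: V dC/dt = Q(C_in − C) ⇒ τ = V/Q = 56.1278 h.
C(t) = C_in + (C₀ − C_in) e^(−t/τ). Set C = 1.469 and solve for t:
e^(−t/τ) = (C − C_in)/(C₀ − C_in) = (1.469 − 0.1026)/(3.139 − 0.1026) = 0.450007
t = −τ ln(…) = 56.1278 × 0.798493 = 44.8177 h.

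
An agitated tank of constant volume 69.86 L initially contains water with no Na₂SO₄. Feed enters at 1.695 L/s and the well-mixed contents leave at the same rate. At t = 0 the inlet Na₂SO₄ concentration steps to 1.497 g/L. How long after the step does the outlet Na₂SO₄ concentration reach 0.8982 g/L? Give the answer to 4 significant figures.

Mass balance on the solute (V constant): V dC/dt = Q(C_in − C), so τ = V/Q = 41.2153 s.
C(t) = C_in + (C₀ − C_in) e^(−t/τ). Set C = 0.8982 and solve for t:
e^(−t/τ) = (C − C_in)/(C₀ − C_in) = (0.8982 − 1.497)/(0 − 1.497) = 0.400000
t = −τ ln(…) = 41.2153 × 0.916291 = 37.7652 s.

37.77 s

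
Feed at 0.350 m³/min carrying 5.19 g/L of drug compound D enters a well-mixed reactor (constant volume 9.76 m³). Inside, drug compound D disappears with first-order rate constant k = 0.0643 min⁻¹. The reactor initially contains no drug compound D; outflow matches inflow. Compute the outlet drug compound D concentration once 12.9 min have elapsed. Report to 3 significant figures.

1.35 g/L

Species balance: V dC/dt = Q C_in − Q C − k V C.
This is linear with rate a = Q/V + k = 0.10016 min⁻¹.
C_ss = Q C_in/(Q + kV) = 1.8582 g/L; C(t) = C_ss + (C₀ − C_ss) e^(−a t).
C(12.9) = 1.8582 + (-1.8582)·e^(−0.10016·12.9) = 1.8582 + (-1.8582)·0.27470 = 1.3477 g/L.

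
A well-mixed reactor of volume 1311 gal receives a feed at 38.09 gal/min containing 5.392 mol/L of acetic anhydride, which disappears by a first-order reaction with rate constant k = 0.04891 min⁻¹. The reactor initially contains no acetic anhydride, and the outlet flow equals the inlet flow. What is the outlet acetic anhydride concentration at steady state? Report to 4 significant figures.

Accumulation = in − out − consumed: V dC/dt = Q C_in − Q C − k V C.
At steady state: 0 = Q C_in − (Q + kV) C_ss, so C_ss = Q C_in/(Q + kV).
C_ss = 38.09·5.392/(38.09 + 0.04891·1311) = 205.381/102.211 = 2.00939 mol/L.

2.009 mol/L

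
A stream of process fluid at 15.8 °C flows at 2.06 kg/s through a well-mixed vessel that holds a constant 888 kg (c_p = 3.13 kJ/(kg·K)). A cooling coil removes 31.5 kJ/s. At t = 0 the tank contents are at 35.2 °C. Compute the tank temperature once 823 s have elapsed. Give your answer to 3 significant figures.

14.5 °C

M c_p dT/dt = ṁ c_p (T_in − T) − Q̇.
τ = M/ṁ = 431.07 s; T_ss = T_in − Q̇/(ṁ c_p) = 15.8 − 31.5/(2.06·3.13) = 10.915 °C.
This is linear first-order; T(t) = T_ss + (T₀ − T_ss) e^(−t/τ).
T(823) = 10.915 + (24.285)·e^(−823/431.07) = 10.915 + (24.285)·0.14820 = 14.514 °C.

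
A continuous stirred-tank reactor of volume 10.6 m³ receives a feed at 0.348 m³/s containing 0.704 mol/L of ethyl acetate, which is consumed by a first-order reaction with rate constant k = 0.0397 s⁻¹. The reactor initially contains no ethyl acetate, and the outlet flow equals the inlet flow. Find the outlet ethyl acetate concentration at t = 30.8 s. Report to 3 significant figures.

0.285 mol/L

V dC/dt = Q(C_in − C) − k V C.
This is linear with rate a = Q/V + k = 0.072530 s⁻¹.
C_ss = Q C_in/(Q + kV) = 0.31866 mol/L; C(t) = C_ss + (C₀ − C_ss) e^(−a t).
C(30.8) = 0.31866 + (-0.31866)·e^(−0.072530·30.8) = 0.31866 + (-0.31866)·0.10711 = 0.28453 mol/L.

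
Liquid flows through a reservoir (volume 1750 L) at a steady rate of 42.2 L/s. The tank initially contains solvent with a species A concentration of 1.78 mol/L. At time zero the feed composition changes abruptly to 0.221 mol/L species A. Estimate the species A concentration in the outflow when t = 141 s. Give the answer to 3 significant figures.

Accumulation = in − out for the solute gives V dC/dt = Q(C_in − C).
Time constant τ = V/Q = 1750/42.2 = 41.469 s.
Integrating: C(t) = C_in + (C₀ − C_in) e^(−t/τ).
C(141) = 0.221 + (1.78 − 0.221)·e^(−141/41.469) = 0.221 + (1.5590)·0.033369 = 0.27302 mol/L.

0.273 mol/L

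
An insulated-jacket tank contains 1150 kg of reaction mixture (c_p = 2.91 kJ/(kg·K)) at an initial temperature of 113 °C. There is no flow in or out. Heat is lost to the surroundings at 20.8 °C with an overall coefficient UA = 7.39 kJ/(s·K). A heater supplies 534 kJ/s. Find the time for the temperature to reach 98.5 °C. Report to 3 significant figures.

Lumped-capacitance energy balance: M c_p dT/dt = UA(T_amb − T) + Q̇.
τ = M c_p/UA = 452.84 s; T_ss = T_amb + Q̇/UA = 20.8 + 534/7.39 = 93.060 °C.
T(t) = T_ss + (T₀ − T_ss)e^(−t/τ); set T = 98.5:
t = −τ ln[(T − T_ss)/(T₀ − T_ss)] = −452.84 · ln(0.27283) = 588.21 s.

588 s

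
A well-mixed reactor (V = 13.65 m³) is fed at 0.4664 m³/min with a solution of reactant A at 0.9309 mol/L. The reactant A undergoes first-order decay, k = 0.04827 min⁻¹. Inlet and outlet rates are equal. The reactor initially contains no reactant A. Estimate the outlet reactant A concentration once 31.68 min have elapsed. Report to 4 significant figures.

Accumulation = in − out − consumed: V dC/dt = Q C_in − Q C − k V C.
dC/dt = (Q/V) C_in − (Q/V + k) C; effective rate a = Q/V + k = 0.0341685 + 0.04827 = 0.0824385 min⁻¹.
C_ss = Q C_in/(Q + kV) = 0.385833 mol/L; C(t) = C_ss + (C₀ − C_ss) e^(−a t).
C(31.68) = 0.385833 + (-0.385833)·e^(−0.0824385·31.68) = 0.385833 + (-0.385833)·0.0734132 = 0.357507 mol/L.

0.3575 mol/L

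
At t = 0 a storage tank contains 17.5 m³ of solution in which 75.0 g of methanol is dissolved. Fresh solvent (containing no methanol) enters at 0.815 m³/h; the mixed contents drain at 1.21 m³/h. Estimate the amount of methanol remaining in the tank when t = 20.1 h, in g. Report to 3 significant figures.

Total volume: dV/dt = Q_in − Q_out = -0.39500 m³/h, so V(t) = 17.5 − 0.39500 t and V(20.1) = 9.5605 m³.
Solute balance: dm/dt = 0 − Q_out C = −Q_out m/V(t).
dm/m = −Q_out dt/(V₀ − 0.39500 t); integrating gives ln(m/m₀) = −(Q_out/(Q_in−Q_out)) ln(V/V₀).
m = m₀ (V₀/V)^(Q_out/(Q_in−Q_out)) = 75.0 × (17.5/9.5605)^(-3.0633) = 11.770 g.

11.8 g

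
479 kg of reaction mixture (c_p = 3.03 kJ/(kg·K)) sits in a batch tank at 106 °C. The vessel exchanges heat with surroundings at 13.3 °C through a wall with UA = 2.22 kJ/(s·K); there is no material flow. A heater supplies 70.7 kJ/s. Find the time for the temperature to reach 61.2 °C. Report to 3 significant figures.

First-law balance (no shaft work): M c_p dT/dt = −UA(T − T_amb) + Q̇.
τ = M c_p/UA = 653.77 s; T_ss = T_amb + Q̇/UA = 13.3 + 70.7/2.22 = 45.147 °C.
T(t) = T_ss + (T₀ − T_ss)e^(−t/τ); set T = 61.2:
t = −τ ln[(T − T_ss)/(T₀ − T_ss)] = −653.77 · ln(0.26380) = 871.19 s.

871 s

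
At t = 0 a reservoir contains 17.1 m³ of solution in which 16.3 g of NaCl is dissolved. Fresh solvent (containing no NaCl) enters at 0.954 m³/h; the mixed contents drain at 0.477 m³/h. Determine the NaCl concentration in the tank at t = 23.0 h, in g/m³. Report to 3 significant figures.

0.354 g/m³

Total volume: dV/dt = Q_in − Q_out = 0.47700 m³/h, so V(t) = 17.1 + 0.47700 t and V(23.0) = 28.071 m³.
Solute balance: dm/dt = 0 − Q_out C = −Q_out m/V(t).
Separate: dm/m = −Q_out dt/V(t) ⇒ ln(m/m₀) = −(Q_out/(Q_in−Q_out)) ln(V/V₀).
m = m₀ (V₀/V)^(Q_out/(Q_in−Q_out)) = 16.3 × (17.1/28.071)^(1.0000) = 9.9295 g.
C = m/V = 9.9295/28.071 = 0.35373 g/m³.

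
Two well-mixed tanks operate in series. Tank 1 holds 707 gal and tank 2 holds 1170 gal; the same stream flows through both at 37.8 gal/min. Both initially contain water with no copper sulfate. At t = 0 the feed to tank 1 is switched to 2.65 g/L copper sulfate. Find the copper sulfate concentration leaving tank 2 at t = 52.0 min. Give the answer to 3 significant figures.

1.65 g/L

Each tank obeys Vᵢ dCᵢ/dt = Q(Cᵢ₋₁ − Cᵢ), so τᵢ = Vᵢ/Q.
τ₁ = 707/37.8 = 18.704 min; τ₂ = 1170/37.8 = 30.952 min.
Solving the cascade with C₁(0)=C₂(0)=0 gives C₂(t) = C_in[1 − (τ₁ e^(−t/τ₁) − τ₂ e^(−t/τ₂))/(τ₁ − τ₂)].
At t = 52.0: e^(−t/τ₁) = 0.062026, e^(−t/τ₂) = 0.18637.
C₂ = 2.65·[1 − (18.704·0.062026 − 30.952·0.18637)/(-12.249)] = 2.65·0.62375 = 1.6529 g/L.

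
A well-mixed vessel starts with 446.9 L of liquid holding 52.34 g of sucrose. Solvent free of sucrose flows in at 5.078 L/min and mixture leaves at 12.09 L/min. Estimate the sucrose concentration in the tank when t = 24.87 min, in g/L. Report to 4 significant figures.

0.08186 g/L

Let m(t) be the amount of sucrose. Volume: V(t) = V₀ + (Q_in − Q_out) t = 446.9 − 7.01200 t; V(24.87) = 272.512 L.
Species balance (pure solvent in): dm/dt = −Q_out · m/V(t).
dm/m = −Q_out dt/(V₀ − 7.01200 t); integrating gives ln(m/m₀) = −(Q_out/(Q_in−Q_out)) ln(V/V₀).
m = m₀ (V₀/V)^(Q_out/(Q_in−Q_out)) = 52.34 × (446.9/272.512)^(-1.72419) = 22.3067 g.
C = m/V = 22.3067/272.512 = 0.0818558 g/L.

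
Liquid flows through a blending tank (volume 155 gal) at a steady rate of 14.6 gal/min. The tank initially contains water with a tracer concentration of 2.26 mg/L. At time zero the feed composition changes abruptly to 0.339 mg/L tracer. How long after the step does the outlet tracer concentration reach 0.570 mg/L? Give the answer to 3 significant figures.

Unsteady species balance (constant V, well mixed): V dC/dt = Q(C_in − C), so τ = V/Q = 10.616 min.
C(t) = C_in + (C₀ − C_in) e^(−t/τ). Set C = 0.570 and solve for t:
e^(−t/τ) = (C − C_in)/(C₀ − C_in) = (0.570 − 0.339)/(2.26 − 0.339) = 0.12025
t = −τ ln(…) = 10.616 × 2.1182 = 22.488 min.

22.5 min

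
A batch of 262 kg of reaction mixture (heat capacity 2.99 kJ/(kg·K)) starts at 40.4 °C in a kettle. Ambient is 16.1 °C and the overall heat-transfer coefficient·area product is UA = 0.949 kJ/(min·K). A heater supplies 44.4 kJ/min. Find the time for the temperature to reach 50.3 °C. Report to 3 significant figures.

Lumped-capacitance energy balance: M c_p dT/dt = UA(T_amb − T) + Q̇.
τ = M c_p/UA = 825.48 min; T_ss = T_amb + Q̇/UA = 16.1 + 44.4/0.949 = 62.886 °C.
T(t) = T_ss + (T₀ − T_ss)e^(−t/τ); set T = 50.3:
t = −τ ln[(T − T_ss)/(T₀ − T_ss)] = −825.48 · ln(0.55973) = 479.03 min.

479 min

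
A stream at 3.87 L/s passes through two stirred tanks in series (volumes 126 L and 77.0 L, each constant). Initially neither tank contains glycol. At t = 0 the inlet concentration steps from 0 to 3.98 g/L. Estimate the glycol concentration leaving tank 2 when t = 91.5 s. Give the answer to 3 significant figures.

Each tank obeys Vᵢ dCᵢ/dt = Q(Cᵢ₋₁ − Cᵢ), so τᵢ = Vᵢ/Q.
τ₁ = 126/3.87 = 32.558 s; τ₂ = 77.0/3.87 = 19.897 s.
Tank 1: C₁ = C_in(1 − e^(−t/τ₁)). Tank 2 (τ₁ ≠ τ₂): C₂ = C_in[1 − (τ₁ e^(−t/τ₁) − τ₂ e^(−t/τ₂))/(τ₁ − τ₂)].
At t = 91.5: e^(−t/τ₁) = 0.060183, e^(−t/τ₂) = 0.010064.
C₂ = 3.98·[1 − (32.558·0.060183 − 19.897·0.010064)/(12.661)] = 3.98·0.86106 = 3.4270 g/L.

3.43 g/L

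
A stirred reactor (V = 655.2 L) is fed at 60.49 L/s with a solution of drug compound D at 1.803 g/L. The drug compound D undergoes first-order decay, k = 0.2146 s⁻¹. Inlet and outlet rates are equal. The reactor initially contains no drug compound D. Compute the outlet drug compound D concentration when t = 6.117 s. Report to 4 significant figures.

0.4594 g/L

Accumulation = in − out − consumed: V dC/dt = Q C_in − Q C − k V C.
dC/dt = (Q/V) C_in − (Q/V + k) C; effective rate a = Q/V + k = 0.0923230 + 0.2146 = 0.306923 s⁻¹.
C_ss = Q C_in/(Q + kV) = 0.542346 g/L; C(t) = C_ss + (C₀ − C_ss) e^(−a t).
C(6.117) = 0.542346 + (-0.542346)·e^(−0.306923·6.117) = 0.542346 + (-0.542346)·0.152980 = 0.459377 g/L.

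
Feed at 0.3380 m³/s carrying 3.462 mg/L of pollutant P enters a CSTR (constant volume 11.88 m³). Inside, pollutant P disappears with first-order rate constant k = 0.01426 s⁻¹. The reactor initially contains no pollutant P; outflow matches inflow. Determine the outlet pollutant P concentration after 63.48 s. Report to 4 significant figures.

2.153 mg/L

Species balance: V dC/dt = Q C_in − Q C − k V C.
This is linear with rate a = Q/V + k = 0.0427112 s⁻¹.
C_ss = Q C_in/(Q + kV) = 2.30614 mg/L; C(t) = C_ss + (C₀ − C_ss) e^(−a t).
C(63.48) = 2.30614 + (-2.30614)·e^(−0.0427112·63.48) = 2.30614 + (-2.30614)·0.0664500 = 2.15290 mg/L.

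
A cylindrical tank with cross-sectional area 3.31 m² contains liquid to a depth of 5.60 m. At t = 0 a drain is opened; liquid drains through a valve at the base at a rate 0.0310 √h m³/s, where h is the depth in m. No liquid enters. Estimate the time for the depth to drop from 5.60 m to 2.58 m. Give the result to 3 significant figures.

162 s

A dh/dt = −Q_out = −0.0310 √h.
∫ h^(−1/2) dh = −(0.0310/A) ∫ dt, giving 2√h = 2√h₀ − (0.0310/A) t.
t = 2A(√h₀ − √h)/0.0310 = 2·3.31·(√5.60 − √2.58)/0.0310
  = 6.6200 × (2.3664 − 1.6062) / 0.0310 = 162.34 s.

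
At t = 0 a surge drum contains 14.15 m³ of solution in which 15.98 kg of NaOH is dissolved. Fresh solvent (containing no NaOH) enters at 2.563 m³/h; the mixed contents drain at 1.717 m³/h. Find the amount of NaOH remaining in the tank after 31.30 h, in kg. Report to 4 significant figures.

Total volume: dV/dt = Q_in − Q_out = 0.846000 m³/h, so V(t) = 14.15 + 0.846000 t and V(31.30) = 40.6298 m³.
Species balance (pure solvent in): dm/dt = −Q_out · m/V(t).
dm/m = −Q_out dt/(V₀ + 0.846000 t); integrating gives ln(m/m₀) = −(Q_out/(Q_in−Q_out)) ln(V/V₀).
m = m₀ (V₀/V)^(Q_out/(Q_in−Q_out)) = 15.98 × (14.15/40.6298)^(2.02955) = 1.87873 kg.

1.879 kg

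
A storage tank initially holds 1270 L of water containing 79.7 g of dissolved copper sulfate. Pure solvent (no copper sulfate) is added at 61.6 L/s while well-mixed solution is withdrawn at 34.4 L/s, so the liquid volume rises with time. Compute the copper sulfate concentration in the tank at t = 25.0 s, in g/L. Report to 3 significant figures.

0.0238 g/L

Total volume: dV/dt = Q_in − Q_out = 27.200 L/s, so V(t) = 1270 + 27.200 t and V(25.0) = 1950.0 L.
No copper sulfate enters, so dm/dt = −Q_out · (m/V).
dm/m = −Q_out dt/(V₀ + 27.200 t); integrating gives ln(m/m₀) = −(Q_out/(Q_in−Q_out)) ln(V/V₀).
m = m₀ (V₀/V)^(Q_out/(Q_in−Q_out)) = 79.7 × (1270/1950.0)^(1.2647) = 46.337 g.
C = m/V = 46.337/1950.0 = 0.023763 g/L.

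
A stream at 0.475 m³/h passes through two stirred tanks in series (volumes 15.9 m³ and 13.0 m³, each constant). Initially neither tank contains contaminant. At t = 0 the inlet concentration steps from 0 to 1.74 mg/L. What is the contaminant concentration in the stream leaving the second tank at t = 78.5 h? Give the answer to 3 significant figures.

Each tank obeys Vᵢ dCᵢ/dt = Q(Cᵢ₋₁ − Cᵢ), so τᵢ = Vᵢ/Q.
τ₁ = 15.9/0.475 = 33.474 h; τ₂ = 13.0/0.475 = 27.368 h.
Tank 1: C₁ = C_in(1 − e^(−t/τ₁)). Tank 2 (τ₁ ≠ τ₂): C₂ = C_in[1 − (τ₁ e^(−t/τ₁) − τ₂ e^(−t/τ₂))/(τ₁ − τ₂)].
At t = 78.5: e^(−t/τ₁) = 0.095835, e^(−t/τ₂) = 0.056797.
C₂ = 1.74·[1 − (33.474·0.095835 − 27.368·0.056797)/(6.1053)] = 1.74·0.72917 = 1.2688 mg/L.

1.27 mg/L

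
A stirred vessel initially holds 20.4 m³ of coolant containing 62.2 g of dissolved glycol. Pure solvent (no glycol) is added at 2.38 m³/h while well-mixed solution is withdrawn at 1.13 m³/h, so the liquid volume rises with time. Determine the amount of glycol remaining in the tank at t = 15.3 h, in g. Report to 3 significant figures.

Let m(t) be the amount of glycol. Volume: V(t) = V₀ + (Q_in − Q_out) t = 20.4 + 1.2500 t; V(15.3) = 39.525 m³.
Solute balance: dm/dt = 0 − Q_out C = −Q_out m/V(t).
dm/m = −Q_out dt/(V₀ + 1.2500 t); integrating gives ln(m/m₀) = −(Q_out/(Q_in−Q_out)) ln(V/V₀).
m = m₀ (V₀/V)^(Q_out/(Q_in−Q_out)) = 62.2 × (20.4/39.525)^(0.90400) = 34.208 g.

34.2 g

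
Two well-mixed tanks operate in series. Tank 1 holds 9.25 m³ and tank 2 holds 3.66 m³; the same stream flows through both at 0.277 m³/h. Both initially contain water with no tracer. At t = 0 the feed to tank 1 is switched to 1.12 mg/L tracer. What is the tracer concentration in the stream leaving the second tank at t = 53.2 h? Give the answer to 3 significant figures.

0.756 mg/L

Species balance on tank i: dCᵢ/dt = (Cᵢ₋₁ − Cᵢ)/τᵢ with τᵢ = Vᵢ/Q.
τ₁ = 9.25/0.277 = 33.394 h; τ₂ = 3.66/0.277 = 13.213 h.
Solving the cascade with C₁(0)=C₂(0)=0 gives C₂(t) = C_in[1 − (τ₁ e^(−t/τ₁) − τ₂ e^(−t/τ₂))/(τ₁ − τ₂)].
At t = 53.2: e^(−t/τ₁) = 0.20329, e^(−t/τ₂) = 0.017840.
C₂ = 1.12·[1 − (33.394·0.20329 − 13.213·0.017840)/(20.181)] = 1.12·0.67529 = 0.75632 mg/L.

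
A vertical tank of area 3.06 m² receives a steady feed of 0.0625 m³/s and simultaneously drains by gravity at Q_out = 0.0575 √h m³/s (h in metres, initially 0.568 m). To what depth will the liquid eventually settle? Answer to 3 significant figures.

1.18 m

A dh/dt = Q_in − 0.0575 √h. Steady state requires inflow = outflow:
Q_in = 0.0575 √h_ss ⇒ √h_ss = 0.0625/0.0575 = 1.0870.
h_ss = 1.0870² = 1.1815 m. (Since h₀ = 0.568 m < h_ss, the level will rise toward this value.)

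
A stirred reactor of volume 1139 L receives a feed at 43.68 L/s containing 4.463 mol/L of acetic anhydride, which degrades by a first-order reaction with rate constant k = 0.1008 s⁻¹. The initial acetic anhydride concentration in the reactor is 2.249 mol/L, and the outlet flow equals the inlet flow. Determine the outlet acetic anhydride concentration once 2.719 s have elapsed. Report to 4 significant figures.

1.928 mol/L

Species balance: V dC/dt = Q C_in − Q C − k V C.
This is linear with rate a = Q/V + k = 0.139149 s⁻¹.
C_ss = Q C_in/(Q + kV) = 1.23000 mol/L; C(t) = C_ss + (C₀ − C_ss) e^(−a t).
C(2.719) = 1.23000 + (1.01900)·e^(−0.139149·2.719) = 1.23000 + (1.01900)·0.684993 = 1.92801 mol/L.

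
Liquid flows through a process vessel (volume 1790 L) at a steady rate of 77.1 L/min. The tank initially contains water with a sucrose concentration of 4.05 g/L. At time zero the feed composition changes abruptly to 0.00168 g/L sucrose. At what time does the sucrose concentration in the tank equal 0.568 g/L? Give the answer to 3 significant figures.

Transient balance on the dissolved component: V dC/dt = Q(C_in − C), so τ = V/Q = 23.217 min.
C(t) = C_in + (C₀ − C_in) e^(−t/τ). Set C = 0.568 and solve for t:
e^(−t/τ) = (C − C_in)/(C₀ − C_in) = (0.568 − 0.00168)/(4.05 − 0.00168) = 0.13989
t = −τ ln(…) = 23.217 × 1.9669 = 45.665 min.

45.7 min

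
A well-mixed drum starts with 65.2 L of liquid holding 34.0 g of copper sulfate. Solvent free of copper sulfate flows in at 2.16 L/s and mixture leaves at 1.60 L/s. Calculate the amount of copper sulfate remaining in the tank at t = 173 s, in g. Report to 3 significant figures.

2.52 g

Total volume: dV/dt = Q_in − Q_out = 0.56000 L/s, so V(t) = 65.2 + 0.56000 t and V(173) = 162.08 L.
Species balance (pure solvent in): dm/dt = −Q_out · m/V(t).
dm/m = −Q_out dt/(V₀ + 0.56000 t); integrating gives ln(m/m₀) = −(Q_out/(Q_in−Q_out)) ln(V/V₀).
m = m₀ (V₀/V)^(Q_out/(Q_in−Q_out)) = 34.0 × (65.2/162.08)^(2.8571) = 2.5208 g.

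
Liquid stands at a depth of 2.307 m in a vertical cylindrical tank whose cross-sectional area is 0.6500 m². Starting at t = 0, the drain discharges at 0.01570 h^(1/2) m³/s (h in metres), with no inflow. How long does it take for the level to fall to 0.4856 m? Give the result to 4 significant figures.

68.07 s

A dh/dt = −Q_out = −0.01570 √h.
This is separable: 2 d(√h)/dt = −0.01570/A, so √h = √h₀ − (0.01570/(2A)) t.
t = 2A(√h₀ − √h)/0.01570 = 2·0.6500·(√2.307 − √0.4856)/0.01570
  = 1.30000 × (1.51888 − 0.696850) / 0.01570 = 68.0663 s.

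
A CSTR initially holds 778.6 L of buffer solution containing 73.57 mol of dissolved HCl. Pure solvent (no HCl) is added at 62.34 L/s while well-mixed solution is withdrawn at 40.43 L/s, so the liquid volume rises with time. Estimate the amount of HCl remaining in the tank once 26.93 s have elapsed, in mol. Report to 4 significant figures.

Total volume: dV/dt = Q_in − Q_out = 21.9100 L/s, so V(t) = 778.6 + 21.9100 t and V(26.93) = 1368.64 L.
Solute balance: dm/dt = 0 − Q_out C = −Q_out m/V(t).
Separate: dm/m = −Q_out dt/V(t) ⇒ ln(m/m₀) = −(Q_out/(Q_in−Q_out)) ln(V/V₀).
m = m₀ (V₀/V)^(Q_out/(Q_in−Q_out)) = 73.57 × (778.6/1368.64)^(1.84528) = 25.9811 mol.

25.98 mol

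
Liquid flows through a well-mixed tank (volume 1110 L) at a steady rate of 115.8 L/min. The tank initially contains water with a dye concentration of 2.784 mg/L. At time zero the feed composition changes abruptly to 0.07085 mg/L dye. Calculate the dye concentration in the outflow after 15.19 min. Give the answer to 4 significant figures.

Accumulation = in − out for the solute gives V dC/dt = Q(C_in − C).
Rewrite as dC/dt + C/τ = C_in/τ, τ = V/Q = 9.58549 min.
Integrating: C(t) = C_in + (C₀ − C_in) e^(−t/τ).
C(15.19) = 0.07085 + (2.784 − 0.07085)·e^(−15.19/9.58549) = 0.07085 + (2.71315)·0.205012 = 0.627078 mg/L.

0.6271 mg/L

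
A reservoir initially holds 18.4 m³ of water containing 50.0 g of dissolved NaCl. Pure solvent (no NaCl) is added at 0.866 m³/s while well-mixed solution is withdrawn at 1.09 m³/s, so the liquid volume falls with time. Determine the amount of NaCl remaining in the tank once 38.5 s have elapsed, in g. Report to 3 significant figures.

2.30 g

Let m(t) be the amount of NaCl. Volume: V(t) = V₀ + (Q_in − Q_out) t = 18.4 − 0.22400 t; V(38.5) = 9.7760 m³.
Solute balance: dm/dt = 0 − Q_out C = −Q_out m/V(t).
Separate: dm/m = −Q_out dt/V(t) ⇒ ln(m/m₀) = −(Q_out/(Q_in−Q_out)) ln(V/V₀).
m = m₀ (V₀/V)^(Q_out/(Q_in−Q_out)) = 50.0 × (18.4/9.7760)^(-4.8661) = 2.3039 g.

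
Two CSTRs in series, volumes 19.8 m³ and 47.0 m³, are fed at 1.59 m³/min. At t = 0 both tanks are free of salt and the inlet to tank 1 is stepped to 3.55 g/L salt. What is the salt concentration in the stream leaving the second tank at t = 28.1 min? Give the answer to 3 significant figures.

Each tank obeys Vᵢ dCᵢ/dt = Q(Cᵢ₋₁ − Cᵢ), so τᵢ = Vᵢ/Q.
τ₁ = 19.8/1.59 = 12.453 min; τ₂ = 47.0/1.59 = 29.560 min.
Tank 1: C₁ = C_in(1 − e^(−t/τ₁)). Tank 2 (τ₁ ≠ τ₂): C₂ = C_in[1 − (τ₁ e^(−t/τ₁) − τ₂ e^(−t/τ₂))/(τ₁ − τ₂)].
At t = 28.1: e^(−t/τ₁) = 0.10471, e^(−t/τ₂) = 0.38650.
C₂ = 3.55·[1 − (12.453·0.10471 − 29.560·0.38650)/(-17.107)] = 3.55·0.40837 = 1.4497 g/L.

1.45 g/L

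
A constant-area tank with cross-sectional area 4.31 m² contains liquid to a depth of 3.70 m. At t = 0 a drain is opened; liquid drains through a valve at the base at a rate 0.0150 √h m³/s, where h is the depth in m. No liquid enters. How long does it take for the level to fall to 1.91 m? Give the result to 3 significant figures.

311 s

A dh/dt = −Q_out = −0.0150 √h.
This is separable: 2 d(√h)/dt = −0.0150/A, so √h = √h₀ − (0.0150/(2A)) t.
t = 2A(√h₀ − √h)/0.0150 = 2·4.31·(√3.70 − √1.91)/0.0150
  = 8.6200 × (1.9235 − 1.3820) / 0.0150 = 311.19 s.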